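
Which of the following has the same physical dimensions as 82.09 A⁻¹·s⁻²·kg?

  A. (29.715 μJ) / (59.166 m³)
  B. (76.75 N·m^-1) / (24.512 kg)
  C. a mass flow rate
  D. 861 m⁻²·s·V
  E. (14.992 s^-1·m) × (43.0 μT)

Reference: kg·s⁻²·A⁻¹.
Each option:
  A. [kg·m²·s⁻²] / [m³] = kg·m⁻¹·s⁻²
  B. [kg·s⁻²] / [kg] = s⁻²
  C. [mass flow rate] = kg·s⁻¹
  D. V·s·m⁻² = J·C⁻¹·s·m⁻² = kg·s⁻²·A⁻¹  ← same
  E. [m·s⁻¹] · [kg·s⁻²·A⁻¹] = kg·m·s⁻³·A⁻¹
Only D. matches kg·s⁻²·A⁻¹.

D.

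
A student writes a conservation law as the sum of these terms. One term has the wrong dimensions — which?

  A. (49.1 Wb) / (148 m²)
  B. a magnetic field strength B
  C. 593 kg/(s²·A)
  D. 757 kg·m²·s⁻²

In SI base units:
  A. [kg·m²·s⁻²·A⁻¹] / [m²] = kg·s⁻²·A⁻¹
  B. [magnetic field strength B] = kg·s⁻²·A⁻¹
  C. kg·s⁻²·A⁻¹
  D. kg·m²·s⁻²
All reduce to kg·s⁻²·A⁻¹ except D., which is kg·m²·s⁻².

D.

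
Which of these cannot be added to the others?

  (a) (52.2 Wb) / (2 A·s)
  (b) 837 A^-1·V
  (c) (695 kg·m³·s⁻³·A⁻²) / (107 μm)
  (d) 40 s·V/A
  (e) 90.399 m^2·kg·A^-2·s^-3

Reduce each to base SI dimensions:
  (a) [kg·m²·s⁻²·A⁻¹] / [s·A] = kg·m²·s⁻³·A⁻²
  (b) V·A⁻¹ = J·C⁻¹·A⁻¹ = kg·m²·s⁻³·A⁻²
  (c) [kg·m³·s⁻³·A⁻²] / [m] = kg·m²·s⁻³·A⁻²
  (d) V·s·A⁻¹ = J·C⁻¹·s·A⁻¹ = kg·m²·s⁻²·A⁻²
  (e) kg·m²·s⁻³·A⁻²
All reduce to kg·m²·s⁻³·A⁻² except (d), which is kg·m²·s⁻²·A⁻².

(d)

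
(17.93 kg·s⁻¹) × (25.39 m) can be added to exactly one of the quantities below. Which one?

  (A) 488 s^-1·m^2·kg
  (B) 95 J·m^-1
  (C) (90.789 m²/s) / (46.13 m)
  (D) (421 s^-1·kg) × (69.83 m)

(D)

Reference: [kg·s⁻¹] · [m] = kg·m·s⁻¹.
Each option:
  (A) kg·m²·s⁻¹
  (B) J·m⁻¹ = N·m·m⁻¹ = kg·m·s⁻²
  (C) [m²·s⁻¹] / [m] = m·s⁻¹
  (D) [kg·s⁻¹] · [m] = kg·m·s⁻¹  ← same
Only (D) matches kg·m·s⁻¹.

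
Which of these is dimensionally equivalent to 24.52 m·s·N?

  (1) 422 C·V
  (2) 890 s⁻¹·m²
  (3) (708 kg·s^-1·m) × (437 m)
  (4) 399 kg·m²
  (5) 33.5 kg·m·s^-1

Reference: N·m·s = kg·m·s⁻²·m·s = kg·m²·s⁻¹.
Each option:
  (1) C·V = s·A·J·C⁻¹ = kg·m²·s⁻²
  (2) m²·s⁻¹
  (3) [kg·m·s⁻¹] · [m] = kg·m²·s⁻¹  ← same
  (4) kg·m²
  (5) kg·m·s⁻¹
Only (3) matches kg·m²·s⁻¹.

(3)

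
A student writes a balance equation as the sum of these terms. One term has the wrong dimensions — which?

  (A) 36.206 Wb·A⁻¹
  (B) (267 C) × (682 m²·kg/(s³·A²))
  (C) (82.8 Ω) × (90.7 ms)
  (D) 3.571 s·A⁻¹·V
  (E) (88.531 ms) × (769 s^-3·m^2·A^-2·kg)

(B)

In SI base units:
  (A) Wb·A⁻¹ = V·s·A⁻¹ = kg·m²·s⁻²·A⁻²
  (B) [s·A] · [kg·m²·s⁻³·A⁻²] = kg·m²·s⁻²·A⁻¹
  (C) [kg·m²·s⁻³·A⁻²] · [s] = kg·m²·s⁻²·A⁻²
  (D) V·s·A⁻¹ = J·C⁻¹·s·A⁻¹ = kg·m²·s⁻²·A⁻²
  (E) [s] · [kg·m²·s⁻³·A⁻²] = kg·m²·s⁻²·A⁻²
All reduce to kg·m²·s⁻²·A⁻² except (B), which is kg·m²·s⁻²·A⁻¹.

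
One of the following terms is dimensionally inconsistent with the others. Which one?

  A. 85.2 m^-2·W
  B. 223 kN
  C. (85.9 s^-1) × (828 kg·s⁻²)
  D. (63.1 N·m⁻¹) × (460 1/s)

Dimensions:
  A. W·m⁻² = J·s⁻¹·m⁻² = kg·s⁻³
  B. N = kg·m·s⁻²
  C. [s⁻¹] · [kg·s⁻²] = kg·s⁻³
  D. [kg·s⁻²] · [s⁻¹] = kg·s⁻³
All reduce to kg·s⁻³ except B., which is kg·m·s⁻².

B.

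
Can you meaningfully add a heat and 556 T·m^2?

Work out the base dimensions of each:
  a heat:  [heat] = kg·m²·s⁻²
  556 T·m^2:  T·m² = Wb·m⁻²·m² = kg·m²·s⁻²·A⁻¹
kg·m²·s⁻² ≠ kg·m²·s⁻²·A⁻¹, so they cannot be added.

No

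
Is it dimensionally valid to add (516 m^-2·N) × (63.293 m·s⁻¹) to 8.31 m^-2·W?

Reduce each to base SI dimensions:
  (516 m^-2·N) × (63.293 m·s⁻¹):  [kg·m⁻¹·s⁻²] · [m·s⁻¹] = kg·s⁻³
  8.31 m^-2·W:  W·m⁻² = J·s⁻¹·m⁻² = kg·s⁻³
Both are kg·s⁻³, so they have the same dimensions and can be added.

Yes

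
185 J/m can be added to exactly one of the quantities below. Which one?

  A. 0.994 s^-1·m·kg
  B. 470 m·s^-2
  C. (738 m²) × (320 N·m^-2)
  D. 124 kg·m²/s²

C.

Reference: J·m⁻¹ = N·m·m⁻¹ = kg·m·s⁻².
Each option:
  A. kg·m·s⁻¹
  B. m·s⁻²
  C. [m²] · [kg·m⁻¹·s⁻²] = kg·m·s⁻²  ← same
  D. kg·m²·s⁻²
Only C. matches kg·m·s⁻².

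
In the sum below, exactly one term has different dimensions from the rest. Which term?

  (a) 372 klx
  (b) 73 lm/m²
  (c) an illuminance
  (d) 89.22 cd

(d)

Expand each in SI base units:
  (a) lx = lm·m⁻² = m⁻²·cd
  (b) lm·m⁻² = cd·m⁻² = m⁻²·cd
  (c) [illuminance] = m⁻²·cd
  (d) cd
All reduce to m⁻²·cd except (d), which is cd.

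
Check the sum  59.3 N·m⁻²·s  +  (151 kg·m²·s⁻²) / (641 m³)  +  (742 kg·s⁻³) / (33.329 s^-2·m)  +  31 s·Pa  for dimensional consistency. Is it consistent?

No

Expand each in SI base units:
  59.3 N·m⁻²·s:  N·s·m⁻² = kg·m·s⁻²·s·m⁻² = kg·m⁻¹·s⁻¹
  (151 kg·m²·s⁻²) / (641 m³):  [kg·m²·s⁻²] / [m³] = kg·m⁻¹·s⁻²
  (742 kg·s⁻³) / (33.329 s^-2·m):  [kg·s⁻³] / [m·s⁻²] = kg·m⁻¹·s⁻¹
  31 s·Pa:  Pa·s = N·m⁻²·s = kg·m⁻¹·s⁻¹
The terms do not share a single dimension (kg·m⁻¹·s⁻² vs kg·m⁻¹·s⁻¹).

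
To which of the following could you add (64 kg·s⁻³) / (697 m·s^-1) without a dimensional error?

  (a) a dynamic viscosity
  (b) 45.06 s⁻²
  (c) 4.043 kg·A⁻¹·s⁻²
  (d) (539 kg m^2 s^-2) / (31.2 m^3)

(d)

Reference: [kg·s⁻³] / [m·s⁻¹] = kg·m⁻¹·s⁻².
Each option:
  (a) [dynamic viscosity] = kg·m⁻¹·s⁻¹
  (b) s⁻²
  (c) kg·s⁻²·A⁻¹
  (d) [kg·m²·s⁻²] / [m³] = kg·m⁻¹·s⁻²  ← same
Only (d) matches kg·m⁻¹·s⁻².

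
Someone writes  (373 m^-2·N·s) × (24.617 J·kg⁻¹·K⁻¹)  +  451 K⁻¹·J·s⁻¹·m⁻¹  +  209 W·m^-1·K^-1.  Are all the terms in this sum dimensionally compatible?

Work out the base dimensions of each:
  (373 m^-2·N·s) × (24.617 J·kg⁻¹·K⁻¹):  [kg·m⁻¹·s⁻¹] · [m²·s⁻²·K⁻¹] = kg·m·s⁻³·K⁻¹
  451 K⁻¹·J·s⁻¹·m⁻¹:  J·s⁻¹·m⁻¹·K⁻¹ = N·m·s⁻¹·m⁻¹·K⁻¹ = kg·m·s⁻³·K⁻¹
  209 W·m^-1·K^-1:  W·m⁻¹·K⁻¹ = J·s⁻¹·m⁻¹·K⁻¹ = kg·m·s⁻³·K⁻¹
Every term reduces to kg·m·s⁻³·K⁻¹.

Yes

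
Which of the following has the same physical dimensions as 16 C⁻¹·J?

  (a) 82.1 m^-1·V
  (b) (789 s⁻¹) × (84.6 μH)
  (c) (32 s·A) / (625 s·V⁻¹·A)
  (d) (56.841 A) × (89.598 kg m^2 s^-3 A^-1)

Reference: J·C⁻¹ = N·m·(s·A)⁻¹ = kg·m²·s⁻³·A⁻¹.
Each option:
  (a) V·m⁻¹ = J·C⁻¹·m⁻¹ = kg·m·s⁻³·A⁻¹
  (b) [s⁻¹] · [kg·m²·s⁻²·A⁻²] = kg·m²·s⁻³·A⁻²
  (c) [s·A] / [kg⁻¹·m⁻²·s⁴·A²] = kg·m²·s⁻³·A⁻¹  ← same
  (d) [A] · [kg·m²·s⁻³·A⁻¹] = kg·m²·s⁻³
Only (c) matches kg·m²·s⁻³·A⁻¹.

(c)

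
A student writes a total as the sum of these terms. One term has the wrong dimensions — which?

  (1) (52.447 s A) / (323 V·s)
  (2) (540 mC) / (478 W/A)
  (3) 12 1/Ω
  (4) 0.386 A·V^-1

(2)

Reduce each to base SI dimensions:
  (1) [s·A] / [kg·m²·s⁻²·A⁻¹] = kg⁻¹·m⁻²·s³·A²
  (2) [s·A] / [kg·m²·s⁻³·A⁻¹] = kg⁻¹·m⁻²·s⁴·A²
  (3) Ω⁻¹ = (V·A⁻¹)⁻¹ = kg⁻¹·m⁻²·s³·A²
  (4) A·V⁻¹ = A·(J·C⁻¹)⁻¹ = kg⁻¹·m⁻²·s³·A²
All reduce to kg⁻¹·m⁻²·s³·A² except (2), which is kg⁻¹·m⁻²·s⁴·A².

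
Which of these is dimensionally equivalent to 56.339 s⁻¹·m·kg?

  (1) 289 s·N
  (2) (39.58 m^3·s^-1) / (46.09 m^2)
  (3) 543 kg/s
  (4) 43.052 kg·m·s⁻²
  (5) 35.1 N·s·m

Reference: kg·m·s⁻¹.
Each option:
  (1) N·s = kg·m·s⁻²·s = kg·m·s⁻¹  ← same
  (2) [m³·s⁻¹] / [m²] = m·s⁻¹
  (3) kg·s⁻¹
  (4) kg·m·s⁻²
  (5) N·m·s = kg·m·s⁻²·m·s = kg·m²·s⁻¹
Only (1) matches kg·m·s⁻¹.

(1)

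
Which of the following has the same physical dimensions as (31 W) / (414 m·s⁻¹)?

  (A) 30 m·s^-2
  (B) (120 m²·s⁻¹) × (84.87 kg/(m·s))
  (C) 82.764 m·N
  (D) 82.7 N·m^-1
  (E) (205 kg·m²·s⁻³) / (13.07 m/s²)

(B)

Reference: [kg·m²·s⁻³] / [m·s⁻¹] = kg·m·s⁻².
Each option:
  (A) m·s⁻²
  (B) [m²·s⁻¹] · [kg·m⁻¹·s⁻¹] = kg·m·s⁻²  ← same
  (C) N·m = kg·m·s⁻²·m = kg·m²·s⁻²
  (D) N·m⁻¹ = kg·m·s⁻²·m⁻¹ = kg·s⁻²
  (E) [kg·m²·s⁻³] / [m·s⁻²] = kg·m·s⁻¹
Only (B) matches kg·m·s⁻².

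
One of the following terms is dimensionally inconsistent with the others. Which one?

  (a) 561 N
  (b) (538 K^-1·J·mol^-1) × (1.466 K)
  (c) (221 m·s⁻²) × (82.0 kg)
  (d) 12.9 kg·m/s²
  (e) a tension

Expand each in SI base units:
  (a) N = kg·m·s⁻²
  (b) [kg·m²·s⁻²·K⁻¹·mol⁻¹] · [K] = kg·m²·s⁻²·mol⁻¹
  (c) [m·s⁻²] · [kg] = kg·m·s⁻²
  (d) kg·m·s⁻²
  (e) [tension] = kg·m·s⁻²
All reduce to kg·m·s⁻² except (b), which is kg·m²·s⁻²·mol⁻¹.

(b)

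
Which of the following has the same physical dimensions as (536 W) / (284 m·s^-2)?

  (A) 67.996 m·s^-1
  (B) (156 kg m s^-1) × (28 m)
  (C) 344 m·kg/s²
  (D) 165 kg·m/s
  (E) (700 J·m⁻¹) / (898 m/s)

(D)

Reference: [kg·m²·s⁻³] / [m·s⁻²] = kg·m·s⁻¹.
Each option:
  (A) m·s⁻¹
  (B) [kg·m·s⁻¹] · [m] = kg·m²·s⁻¹
  (C) kg·m·s⁻²
  (D) kg·m·s⁻¹  ← same
  (E) [kg·m·s⁻²] / [m·s⁻¹] = kg·s⁻¹
Only (D) matches kg·m·s⁻¹.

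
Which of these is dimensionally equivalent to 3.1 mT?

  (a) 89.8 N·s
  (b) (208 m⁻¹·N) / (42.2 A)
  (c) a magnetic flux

(b)

Reference: T = Wb·m⁻² = kg·s⁻²·A⁻¹.
Each option:
  (a) N·s = kg·m·s⁻²·s = kg·m·s⁻¹
  (b) [kg·s⁻²] / [A] = kg·s⁻²·A⁻¹  ← same
  (c) [magnetic flux] = kg·m²·s⁻²·A⁻¹
Only (b) matches kg·s⁻²·A⁻¹.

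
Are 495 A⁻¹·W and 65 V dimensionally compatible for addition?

Yes

Dimensions:
  495 A⁻¹·W:  W·A⁻¹ = J·s⁻¹·A⁻¹ = kg·m²·s⁻³·A⁻¹
  65 V:  V = J·C⁻¹ = kg·m²·s⁻³·A⁻¹
Both are kg·m²·s⁻³·A⁻¹, so they have the same dimensions and can be added.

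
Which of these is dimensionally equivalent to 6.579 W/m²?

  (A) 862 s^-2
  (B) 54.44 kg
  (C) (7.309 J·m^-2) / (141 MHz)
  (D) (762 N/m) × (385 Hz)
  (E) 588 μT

(D)

Reference: W·m⁻² = J·s⁻¹·m⁻² = kg·s⁻³.
Each option:
  (A) s⁻²
  (B) kg
  (C) [kg·s⁻²] / [s⁻¹] = kg·s⁻¹
  (D) [kg·s⁻²] · [s⁻¹] = kg·s⁻³  ← same
  (E) T = Wb·m⁻² = kg·s⁻²·A⁻¹
Only (D) matches kg·s⁻³.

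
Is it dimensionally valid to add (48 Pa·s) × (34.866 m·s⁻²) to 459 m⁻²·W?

Yes

In SI base units:
  (48 Pa·s) × (34.866 m·s⁻²):  [kg·m⁻¹·s⁻¹] · [m·s⁻²] = kg·s⁻³
  459 m⁻²·W:  W·m⁻² = J·s⁻¹·m⁻² = kg·s⁻³
Both are kg·s⁻³, so they have the same dimensions and can be added.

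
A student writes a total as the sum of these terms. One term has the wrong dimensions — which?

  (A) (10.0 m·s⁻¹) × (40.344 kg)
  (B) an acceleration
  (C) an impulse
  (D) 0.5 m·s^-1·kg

Reduce each to base SI dimensions:
  (A) [m·s⁻¹] · [kg] = kg·m·s⁻¹
  (B) [acceleration] = m·s⁻²
  (C) [impulse] = kg·m·s⁻¹
  (D) kg·m·s⁻¹
All reduce to kg·m·s⁻¹ except (B), which is m·s⁻².

(B)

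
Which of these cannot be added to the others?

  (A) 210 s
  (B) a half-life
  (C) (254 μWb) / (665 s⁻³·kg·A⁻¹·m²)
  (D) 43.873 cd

(D)

Work out the base dimensions of each:
  (A) s
  (B) [half-life] = s
  (C) [kg·m²·s⁻²·A⁻¹] / [kg·m²·s⁻³·A⁻¹] = s
  (D) cd
All reduce to s except (D), which is cd.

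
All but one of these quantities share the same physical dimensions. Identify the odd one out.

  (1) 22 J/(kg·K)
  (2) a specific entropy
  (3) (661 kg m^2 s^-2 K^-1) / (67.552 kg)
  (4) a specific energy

Reduce each to base SI dimensions:
  (1) J·kg⁻¹·K⁻¹ = N·m·kg⁻¹·K⁻¹ = m²·s⁻²·K⁻¹
  (2) [specific entropy] = m²·s⁻²·K⁻¹
  (3) [kg·m²·s⁻²·K⁻¹] / [kg] = m²·s⁻²·K⁻¹
  (4) [specific energy] = m²·s⁻²
All reduce to m²·s⁻²·K⁻¹ except (4), which is m²·s⁻².

(4)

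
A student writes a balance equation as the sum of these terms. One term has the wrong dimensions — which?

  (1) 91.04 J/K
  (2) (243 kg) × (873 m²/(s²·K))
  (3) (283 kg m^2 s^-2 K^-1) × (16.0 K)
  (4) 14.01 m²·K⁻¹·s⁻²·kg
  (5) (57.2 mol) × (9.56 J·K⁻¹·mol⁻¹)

In SI base units:
  (1) J·K⁻¹ = N·m·K⁻¹ = kg·m²·s⁻²·K⁻¹
  (2) [kg] · [m²·s⁻²·K⁻¹] = kg·m²·s⁻²·K⁻¹
  (3) [kg·m²·s⁻²·K⁻¹] · [K] = kg·m²·s⁻²
  (4) kg·m²·s⁻²·K⁻¹
  (5) [mol] · [kg·m²·s⁻²·K⁻¹·mol⁻¹] = kg·m²·s⁻²·K⁻¹
All reduce to kg·m²·s⁻²·K⁻¹ except (3), which is kg·m²·s⁻².

(3)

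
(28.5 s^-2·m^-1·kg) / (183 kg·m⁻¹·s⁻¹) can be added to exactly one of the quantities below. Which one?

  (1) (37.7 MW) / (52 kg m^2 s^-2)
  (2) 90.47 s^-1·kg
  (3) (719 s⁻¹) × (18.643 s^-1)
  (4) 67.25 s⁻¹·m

(1)

Reference: [kg·m⁻¹·s⁻²] / [kg·m⁻¹·s⁻¹] = s⁻¹.
Each option:
  (1) [kg·m²·s⁻³] / [kg·m²·s⁻²] = s⁻¹  ← same
  (2) kg·s⁻¹
  (3) [s⁻¹] · [s⁻¹] = s⁻²
  (4) m·s⁻¹
Only (1) matches s⁻¹.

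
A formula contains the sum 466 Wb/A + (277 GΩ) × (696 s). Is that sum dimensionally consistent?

Work out the base dimensions of each:
  466 Wb/A:  Wb·A⁻¹ = V·s·A⁻¹ = kg·m²·s⁻²·A⁻²
  (277 GΩ) × (696 s):  [kg·m²·s⁻³·A⁻²] · [s] = kg·m²·s⁻²·A⁻²
Both are kg·m²·s⁻²·A⁻², so they have the same dimensions and can be added.

Yes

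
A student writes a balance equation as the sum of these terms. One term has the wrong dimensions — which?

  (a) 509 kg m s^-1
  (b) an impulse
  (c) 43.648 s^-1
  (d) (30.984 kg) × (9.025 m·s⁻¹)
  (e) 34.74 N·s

(c)

Reduce each to base SI dimensions:
  (a) kg·m·s⁻¹
  (b) [impulse] = kg·m·s⁻¹
  (c) s⁻¹
  (d) [kg] · [m·s⁻¹] = kg·m·s⁻¹
  (e) N·s = kg·m·s⁻²·s = kg·m·s⁻¹
All reduce to kg·m·s⁻¹ except (c), which is s⁻¹.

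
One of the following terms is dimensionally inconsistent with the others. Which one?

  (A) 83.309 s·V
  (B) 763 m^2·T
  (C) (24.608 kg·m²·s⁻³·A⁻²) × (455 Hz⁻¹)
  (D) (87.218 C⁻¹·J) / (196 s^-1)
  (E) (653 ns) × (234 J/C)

(C)

Reduce each to base SI dimensions:
  (A) V·s = J·C⁻¹·s = kg·m²·s⁻²·A⁻¹
  (B) T·m² = Wb·m⁻²·m² = kg·m²·s⁻²·A⁻¹
  (C) [kg·m²·s⁻³·A⁻²] · [s] = kg·m²·s⁻²·A⁻²
  (D) [kg·m²·s⁻³·A⁻¹] / [s⁻¹] = kg·m²·s⁻²·A⁻¹
  (E) [s] · [kg·m²·s⁻³·A⁻¹] = kg·m²·s⁻²·A⁻¹
All reduce to kg·m²·s⁻²·A⁻¹ except (C), which is kg·m²·s⁻²·A⁻².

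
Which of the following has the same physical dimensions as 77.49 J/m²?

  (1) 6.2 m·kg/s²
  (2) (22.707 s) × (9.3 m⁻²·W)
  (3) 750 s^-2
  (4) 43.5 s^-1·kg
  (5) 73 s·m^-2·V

(2)

Reference: J·m⁻² = N·m·m⁻² = kg·s⁻².
Each option:
  (1) kg·m·s⁻²
  (2) [s] · [kg·s⁻³] = kg·s⁻²  ← same
  (3) s⁻²
  (4) kg·s⁻¹
  (5) V·s·m⁻² = J·C⁻¹·s·m⁻² = kg·s⁻²·A⁻¹
Only (2) matches kg·s⁻².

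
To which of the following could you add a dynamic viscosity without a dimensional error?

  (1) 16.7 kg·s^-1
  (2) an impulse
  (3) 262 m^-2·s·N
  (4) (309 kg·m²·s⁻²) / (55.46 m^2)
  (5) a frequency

(3)

Reference: [dynamic viscosity] = kg·m⁻¹·s⁻¹.
Each option:
  (1) kg·s⁻¹
  (2) [impulse] = kg·m·s⁻¹
  (3) N·s·m⁻² = kg·m·s⁻²·s·m⁻² = kg·m⁻¹·s⁻¹  ← same
  (4) [kg·m²·s⁻²] / [m²] = kg·s⁻²
  (5) [frequency] = s⁻¹
Only (3) matches kg·m⁻¹·s⁻¹.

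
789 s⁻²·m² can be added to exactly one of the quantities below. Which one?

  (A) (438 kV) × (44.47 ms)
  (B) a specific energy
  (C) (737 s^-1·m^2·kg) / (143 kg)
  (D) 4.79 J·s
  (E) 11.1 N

Reference: m²·s⁻².
Each option:
  (A) [kg·m²·s⁻³·A⁻¹] · [s] = kg·m²·s⁻²·A⁻¹
  (B) [specific energy] = m²·s⁻²  ← same
  (C) [kg·m²·s⁻¹] / [kg] = m²·s⁻¹
  (D) J·s = N·m·s = kg·m²·s⁻¹
  (E) N = kg·m·s⁻²
Only (B) matches m²·s⁻².

(B)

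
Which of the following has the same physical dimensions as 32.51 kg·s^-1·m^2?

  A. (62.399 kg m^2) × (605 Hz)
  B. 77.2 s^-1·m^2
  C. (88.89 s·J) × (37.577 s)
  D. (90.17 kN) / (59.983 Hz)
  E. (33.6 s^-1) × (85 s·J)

A.

Reference: kg·m²·s⁻¹.
Each option:
  A. [kg·m²] · [s⁻¹] = kg·m²·s⁻¹  ← same
  B. m²·s⁻¹
  C. [kg·m²·s⁻¹] · [s] = kg·m²
  D. [kg·m·s⁻²] / [s⁻¹] = kg·m·s⁻¹
  E. [s⁻¹] · [kg·m²·s⁻¹] = kg·m²·s⁻²
Only A. matches kg·m²·s⁻¹.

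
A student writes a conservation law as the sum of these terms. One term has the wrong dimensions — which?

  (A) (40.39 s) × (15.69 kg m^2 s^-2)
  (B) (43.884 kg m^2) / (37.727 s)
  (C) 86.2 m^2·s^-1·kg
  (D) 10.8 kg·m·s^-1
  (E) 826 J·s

(D)

Reduce each to base SI dimensions:
  (A) [s] · [kg·m²·s⁻²] = kg·m²·s⁻¹
  (B) [kg·m²] / [s] = kg·m²·s⁻¹
  (C) kg·m²·s⁻¹
  (D) kg·m·s⁻¹
  (E) J·s = N·m·s = kg·m²·s⁻¹
All reduce to kg·m²·s⁻¹ except (D), which is kg·m·s⁻¹.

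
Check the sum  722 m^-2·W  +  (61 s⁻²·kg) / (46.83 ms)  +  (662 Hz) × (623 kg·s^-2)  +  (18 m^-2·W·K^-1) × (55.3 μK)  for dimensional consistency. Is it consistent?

Dimensions:
  722 m^-2·W:  W·m⁻² = J·s⁻¹·m⁻² = kg·s⁻³
  (61 s⁻²·kg) / (46.83 ms):  [kg·s⁻²] / [s] = kg·s⁻³
  (662 Hz) × (623 kg·s^-2):  [s⁻¹] · [kg·s⁻²] = kg·s⁻³
  (18 m^-2·W·K^-1) × (55.3 μK):  [kg·s⁻³·K⁻¹] · [K] = kg·s⁻³
Every term reduces to kg·s⁻³.

Yes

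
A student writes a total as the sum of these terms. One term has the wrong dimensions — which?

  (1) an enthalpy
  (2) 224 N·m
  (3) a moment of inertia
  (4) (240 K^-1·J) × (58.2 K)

(3)

Work out the base dimensions of each:
  (1) [enthalpy] = kg·m²·s⁻²
  (2) N·m = kg·m·s⁻²·m = kg·m²·s⁻²
  (3) [moment of inertia] = kg·m²
  (4) [kg·m²·s⁻²·K⁻¹] · [K] = kg·m²·s⁻²
All reduce to kg·m²·s⁻² except (3), which is kg·m².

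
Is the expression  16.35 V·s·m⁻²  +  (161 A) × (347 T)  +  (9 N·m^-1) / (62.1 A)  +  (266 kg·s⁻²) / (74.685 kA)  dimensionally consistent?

No

Work out the base dimensions of each:
  16.35 V·s·m⁻²:  V·s·m⁻² = J·C⁻¹·s·m⁻² = kg·s⁻²·A⁻¹
  (161 A) × (347 T):  [A] · [kg·s⁻²·A⁻¹] = kg·s⁻²
  (9 N·m^-1) / (62.1 A):  [kg·s⁻²] / [A] = kg·s⁻²·A⁻¹
  (266 kg·s⁻²) / (74.685 kA):  [kg·s⁻²] / [A] = kg·s⁻²·A⁻¹
The terms do not share a single dimension (kg·s⁻² vs kg·s⁻²·A⁻¹).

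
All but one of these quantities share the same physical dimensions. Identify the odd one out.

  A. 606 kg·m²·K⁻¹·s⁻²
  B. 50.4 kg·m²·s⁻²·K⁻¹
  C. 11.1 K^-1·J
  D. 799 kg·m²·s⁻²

Expand each in SI base units:
  A. kg·m²·s⁻²·K⁻¹
  B. kg·m²·s⁻²·K⁻¹
  C. J·K⁻¹ = N·m·K⁻¹ = kg·m²·s⁻²·K⁻¹
  D. kg·m²·s⁻²
All reduce to kg·m²·s⁻²·K⁻¹ except D., which is kg·m²·s⁻².

D.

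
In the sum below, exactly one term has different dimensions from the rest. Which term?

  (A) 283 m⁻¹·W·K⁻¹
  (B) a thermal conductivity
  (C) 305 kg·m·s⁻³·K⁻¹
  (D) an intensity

(D)

Work out the base dimensions of each:
  (A) W·m⁻¹·K⁻¹ = J·s⁻¹·m⁻¹·K⁻¹ = kg·m·s⁻³·K⁻¹
  (B) [thermal conductivity] = kg·m·s⁻³·K⁻¹
  (C) kg·m·s⁻³·K⁻¹
  (D) [intensity] = kg·s⁻³
All reduce to kg·m·s⁻³·K⁻¹ except (D), which is kg·s⁻³.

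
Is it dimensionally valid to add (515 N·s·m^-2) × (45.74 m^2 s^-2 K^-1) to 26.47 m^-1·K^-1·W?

Expand each in SI base units:
  (515 N·s·m^-2) × (45.74 m^2 s^-2 K^-1):  [kg·m⁻¹·s⁻¹] · [m²·s⁻²·K⁻¹] = kg·m·s⁻³·K⁻¹
  26.47 m^-1·K^-1·W:  W·m⁻¹·K⁻¹ = J·s⁻¹·m⁻¹·K⁻¹ = kg·m·s⁻³·K⁻¹
Both are kg·m·s⁻³·K⁻¹, so they have the same dimensions and can be added.

Yes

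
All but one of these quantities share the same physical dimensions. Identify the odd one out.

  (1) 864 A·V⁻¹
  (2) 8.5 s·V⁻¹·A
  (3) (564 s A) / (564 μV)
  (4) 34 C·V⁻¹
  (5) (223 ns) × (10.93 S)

Work out the base dimensions of each:
  (1) A·V⁻¹ = A·(J·C⁻¹)⁻¹ = kg⁻¹·m⁻²·s³·A²
  (2) A·s·V⁻¹ = A·s·(J·C⁻¹)⁻¹ = kg⁻¹·m⁻²·s⁴·A²
  (3) [s·A] / [kg·m²·s⁻³·A⁻¹] = kg⁻¹·m⁻²·s⁴·A²
  (4) C·V⁻¹ = s·A·(J·C⁻¹)⁻¹ = kg⁻¹·m⁻²·s⁴·A²
  (5) [s] · [kg⁻¹·m⁻²·s³·A²] = kg⁻¹·m⁻²·s⁴·A²
All reduce to kg⁻¹·m⁻²·s⁴·A² except (1), which is kg⁻¹·m⁻²·s³·A².

(1)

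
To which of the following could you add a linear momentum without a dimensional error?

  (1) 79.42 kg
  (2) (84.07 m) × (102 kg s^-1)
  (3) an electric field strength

Reference: [linear momentum] = kg·m·s⁻¹.
Each option:
  (1) kg
  (2) [m] · [kg·s⁻¹] = kg·m·s⁻¹  ← same
  (3) [electric field strength] = kg·m·s⁻³·A⁻¹
Only (2) matches kg·m·s⁻¹.

(2)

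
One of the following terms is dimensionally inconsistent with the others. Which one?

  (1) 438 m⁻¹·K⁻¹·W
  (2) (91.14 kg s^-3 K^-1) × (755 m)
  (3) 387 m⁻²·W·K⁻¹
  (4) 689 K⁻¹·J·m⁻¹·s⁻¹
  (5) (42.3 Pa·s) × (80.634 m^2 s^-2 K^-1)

(3)

Expand each in SI base units:
  (1) W·m⁻¹·K⁻¹ = J·s⁻¹·m⁻¹·K⁻¹ = kg·m·s⁻³·K⁻¹
  (2) [kg·s⁻³·K⁻¹] · [m] = kg·m·s⁻³·K⁻¹
  (3) W·m⁻²·K⁻¹ = J·s⁻¹·m⁻²·K⁻¹ = kg·s⁻³·K⁻¹
  (4) J·s⁻¹·m⁻¹·K⁻¹ = N·m·s⁻¹·m⁻¹·K⁻¹ = kg·m·s⁻³·K⁻¹
  (5) [kg·m⁻¹·s⁻¹] · [m²·s⁻²·K⁻¹] = kg·m·s⁻³·K⁻¹
All reduce to kg·m·s⁻³·K⁻¹ except (3), which is kg·s⁻³·K⁻¹.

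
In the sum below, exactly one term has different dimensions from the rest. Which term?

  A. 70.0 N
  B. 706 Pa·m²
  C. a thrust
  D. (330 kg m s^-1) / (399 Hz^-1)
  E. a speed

E.

Dimensions:
  A. N = kg·m·s⁻²
  B. Pa·m² = N·m⁻²·m² = kg·m·s⁻²
  C. [thrust] = kg·m·s⁻²
  D. [kg·m·s⁻¹] / [s] = kg·m·s⁻²
  E. [speed] = m·s⁻¹
All reduce to kg·m·s⁻² except E., which is m·s⁻¹.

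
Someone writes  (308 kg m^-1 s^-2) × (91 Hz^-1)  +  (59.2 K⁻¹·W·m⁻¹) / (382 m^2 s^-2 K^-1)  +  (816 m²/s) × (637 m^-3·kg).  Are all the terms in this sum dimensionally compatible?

Reduce each to base SI dimensions:
  (308 kg m^-1 s^-2) × (91 Hz^-1):  [kg·m⁻¹·s⁻²] · [s] = kg·m⁻¹·s⁻¹
  (59.2 K⁻¹·W·m⁻¹) / (382 m^2 s^-2 K^-1):  [kg·m·s⁻³·K⁻¹] / [m²·s⁻²·K⁻¹] = kg·m⁻¹·s⁻¹
  (816 m²/s) × (637 m^-3·kg):  [m²·s⁻¹] · [kg·m⁻³] = kg·m⁻¹·s⁻¹
Every term reduces to kg·m⁻¹·s⁻¹.

Yes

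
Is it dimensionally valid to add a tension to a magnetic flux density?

No

Expand each in SI base units:
  a tension:  [tension] = kg·m·s⁻²
  a magnetic flux density:  [magnetic flux density] = kg·s⁻²·A⁻¹
kg·m·s⁻² ≠ kg·s⁻²·A⁻¹, so they cannot be added.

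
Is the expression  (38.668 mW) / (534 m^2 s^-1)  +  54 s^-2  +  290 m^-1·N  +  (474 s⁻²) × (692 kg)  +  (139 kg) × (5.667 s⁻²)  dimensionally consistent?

No

In SI base units:
  (38.668 mW) / (534 m^2 s^-1):  [kg·m²·s⁻³] / [m²·s⁻¹] = kg·s⁻²
  54 s^-2:  s⁻²
  290 m^-1·N:  N·m⁻¹ = kg·m·s⁻²·m⁻¹ = kg·s⁻²
  (474 s⁻²) × (692 kg):  [s⁻²] · [kg] = kg·s⁻²
  (139 kg) × (5.667 s⁻²):  [kg] · [s⁻²] = kg·s⁻²
The terms do not share a single dimension (kg·s⁻² vs s⁻²).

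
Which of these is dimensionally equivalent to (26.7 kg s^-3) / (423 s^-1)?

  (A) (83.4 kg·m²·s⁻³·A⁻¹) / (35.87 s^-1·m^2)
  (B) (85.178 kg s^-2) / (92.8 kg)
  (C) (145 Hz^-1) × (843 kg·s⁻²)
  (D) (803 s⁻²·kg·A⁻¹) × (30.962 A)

(D)

Reference: [kg·s⁻³] / [s⁻¹] = kg·s⁻².
Each option:
  (A) [kg·m²·s⁻³·A⁻¹] / [m²·s⁻¹] = kg·s⁻²·A⁻¹
  (B) [kg·s⁻²] / [kg] = s⁻²
  (C) [s] · [kg·s⁻²] = kg·s⁻¹
  (D) [kg·s⁻²·A⁻¹] · [A] = kg·s⁻²  ← same
Only (D) matches kg·s⁻².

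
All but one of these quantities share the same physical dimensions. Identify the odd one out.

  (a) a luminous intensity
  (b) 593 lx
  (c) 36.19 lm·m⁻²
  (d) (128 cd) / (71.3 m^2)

(a)

Expand each in SI base units:
  (a) [luminous intensity] = cd
  (b) lx = lm·m⁻² = m⁻²·cd
  (c) lm·m⁻² = cd·m⁻² = m⁻²·cd
  (d) [cd] / [m²] = m⁻²·cd
All reduce to m⁻²·cd except (a), which is cd.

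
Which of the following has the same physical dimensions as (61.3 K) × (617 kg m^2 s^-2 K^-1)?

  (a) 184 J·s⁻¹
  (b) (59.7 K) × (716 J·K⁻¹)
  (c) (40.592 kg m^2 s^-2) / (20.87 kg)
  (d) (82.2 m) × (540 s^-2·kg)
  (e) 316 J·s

Reference: [K] · [kg·m²·s⁻²·K⁻¹] = kg·m²·s⁻².
Each option:
  (a) J·s⁻¹ = N·m·s⁻¹ = kg·m²·s⁻³
  (b) [K] · [kg·m²·s⁻²·K⁻¹] = kg·m²·s⁻²  ← same
  (c) [kg·m²·s⁻²] / [kg] = m²·s⁻²
  (d) [m] · [kg·s⁻²] = kg·m·s⁻²
  (e) J·s = N·m·s = kg·m²·s⁻¹
Only (b) matches kg·m²·s⁻².

(b)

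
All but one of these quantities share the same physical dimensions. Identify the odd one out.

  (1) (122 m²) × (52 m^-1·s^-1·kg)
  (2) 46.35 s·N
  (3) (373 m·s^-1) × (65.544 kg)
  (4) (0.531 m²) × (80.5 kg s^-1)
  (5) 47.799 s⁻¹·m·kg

Reduce each to base SI dimensions:
  (1) [m²] · [kg·m⁻¹·s⁻¹] = kg·m·s⁻¹
  (2) N·s = kg·m·s⁻²·s = kg·m·s⁻¹
  (3) [m·s⁻¹] · [kg] = kg·m·s⁻¹
  (4) [m²] · [kg·s⁻¹] = kg·m²·s⁻¹
  (5) kg·m·s⁻¹
All reduce to kg·m·s⁻¹ except (4), which is kg·m²·s⁻¹.

(4)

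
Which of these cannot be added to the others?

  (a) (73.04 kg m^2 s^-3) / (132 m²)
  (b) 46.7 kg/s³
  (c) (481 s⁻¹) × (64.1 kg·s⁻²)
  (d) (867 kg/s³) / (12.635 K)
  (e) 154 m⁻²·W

(d)

Dimensions:
  (a) [kg·m²·s⁻³] / [m²] = kg·s⁻³
  (b) kg·s⁻³
  (c) [s⁻¹] · [kg·s⁻²] = kg·s⁻³
  (d) [kg·s⁻³] / [K] = kg·s⁻³·K⁻¹
  (e) W·m⁻² = J·s⁻¹·m⁻² = kg·s⁻³
All reduce to kg·s⁻³ except (d), which is kg·s⁻³·K⁻¹.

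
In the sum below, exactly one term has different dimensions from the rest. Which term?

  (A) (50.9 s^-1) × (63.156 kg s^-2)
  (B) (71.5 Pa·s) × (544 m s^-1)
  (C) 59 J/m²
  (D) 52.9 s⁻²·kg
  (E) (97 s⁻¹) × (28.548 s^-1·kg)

(A)

Reduce each to base SI dimensions:
  (A) [s⁻¹] · [kg·s⁻²] = kg·s⁻³
  (B) [kg·m⁻¹·s⁻¹] · [m·s⁻¹] = kg·s⁻²
  (C) J·m⁻² = N·m·m⁻² = kg·s⁻²
  (D) kg·s⁻²
  (E) [s⁻¹] · [kg·s⁻¹] = kg·s⁻²
All reduce to kg·s⁻² except (A), which is kg·s⁻³.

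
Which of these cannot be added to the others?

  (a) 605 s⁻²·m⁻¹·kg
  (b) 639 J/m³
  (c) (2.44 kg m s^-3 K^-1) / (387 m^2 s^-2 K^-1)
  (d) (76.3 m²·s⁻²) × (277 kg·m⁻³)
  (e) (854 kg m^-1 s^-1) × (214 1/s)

(c)

Dimensions:
  (a) kg·m⁻¹·s⁻²
  (b) J·m⁻³ = N·m·m⁻³ = kg·m⁻¹·s⁻²
  (c) [kg·m·s⁻³·K⁻¹] / [m²·s⁻²·K⁻¹] = kg·m⁻¹·s⁻¹
  (d) [m²·s⁻²] · [kg·m⁻³] = kg·m⁻¹·s⁻²
  (e) [kg·m⁻¹·s⁻¹] · [s⁻¹] = kg·m⁻¹·s⁻²
All reduce to kg·m⁻¹·s⁻² except (c), which is kg·m⁻¹·s⁻¹.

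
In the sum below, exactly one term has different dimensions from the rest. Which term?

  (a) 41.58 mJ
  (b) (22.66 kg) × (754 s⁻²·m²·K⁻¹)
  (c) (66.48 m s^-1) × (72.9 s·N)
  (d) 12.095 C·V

(b)

Dimensions:
  (a) J = N·m = kg·m²·s⁻²
  (b) [kg] · [m²·s⁻²·K⁻¹] = kg·m²·s⁻²·K⁻¹
  (c) [m·s⁻¹] · [kg·m·s⁻¹] = kg·m²·s⁻²
  (d) C·V = s·A·J·C⁻¹ = kg·m²·s⁻²
All reduce to kg·m²·s⁻² except (b), which is kg·m²·s⁻²·K⁻¹.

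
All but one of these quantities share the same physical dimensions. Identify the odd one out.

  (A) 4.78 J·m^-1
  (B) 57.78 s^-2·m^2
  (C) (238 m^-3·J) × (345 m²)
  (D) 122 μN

(B)

Work out the base dimensions of each:
  (A) J·m⁻¹ = N·m·m⁻¹ = kg·m·s⁻²
  (B) m²·s⁻²
  (C) [kg·m⁻¹·s⁻²] · [m²] = kg·m·s⁻²
  (D) N = kg·m·s⁻²
All reduce to kg·m·s⁻² except (B), which is m²·s⁻².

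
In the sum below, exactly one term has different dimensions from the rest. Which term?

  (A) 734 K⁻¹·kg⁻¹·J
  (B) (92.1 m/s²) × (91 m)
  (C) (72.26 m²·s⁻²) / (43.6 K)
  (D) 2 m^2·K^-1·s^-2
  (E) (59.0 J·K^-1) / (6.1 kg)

(B)

Reduce each to base SI dimensions:
  (A) J·kg⁻¹·K⁻¹ = N·m·kg⁻¹·K⁻¹ = m²·s⁻²·K⁻¹
  (B) [m·s⁻²] · [m] = m²·s⁻²
  (C) [m²·s⁻²] / [K] = m²·s⁻²·K⁻¹
  (D) m²·s⁻²·K⁻¹
  (E) [kg·m²·s⁻²·K⁻¹] / [kg] = m²·s⁻²·K⁻¹
All reduce to m²·s⁻²·K⁻¹ except (B), which is m²·s⁻².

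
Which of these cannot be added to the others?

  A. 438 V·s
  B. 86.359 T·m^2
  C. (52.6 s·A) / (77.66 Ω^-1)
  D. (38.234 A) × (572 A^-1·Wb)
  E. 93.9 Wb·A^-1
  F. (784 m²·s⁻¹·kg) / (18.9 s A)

In SI base units:
  A. V·s = J·C⁻¹·s = kg·m²·s⁻²·A⁻¹
  B. T·m² = Wb·m⁻²·m² = kg·m²·s⁻²·A⁻¹
  C. [s·A] / [kg⁻¹·m⁻²·s³·A²] = kg·m²·s⁻²·A⁻¹
  D. [A] · [kg·m²·s⁻²·A⁻²] = kg·m²·s⁻²·A⁻¹
  E. Wb·A⁻¹ = V·s·A⁻¹ = kg·m²·s⁻²·A⁻²
  F. [kg·m²·s⁻¹] / [s·A] = kg·m²·s⁻²·A⁻¹
All reduce to kg·m²·s⁻²·A⁻¹ except E., which is kg·m²·s⁻²·A⁻².

E.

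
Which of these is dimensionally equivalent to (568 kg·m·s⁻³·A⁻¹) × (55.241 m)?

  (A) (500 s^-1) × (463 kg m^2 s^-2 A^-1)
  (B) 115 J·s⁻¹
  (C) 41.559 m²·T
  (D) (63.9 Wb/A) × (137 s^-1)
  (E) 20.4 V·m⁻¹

Reference: [kg·m·s⁻³·A⁻¹] · [m] = kg·m²·s⁻³·A⁻¹.
Each option:
  (A) [s⁻¹] · [kg·m²·s⁻²·A⁻¹] = kg·m²·s⁻³·A⁻¹  ← same
  (B) J·s⁻¹ = N·m·s⁻¹ = kg·m²·s⁻³
  (C) T·m² = Wb·m⁻²·m² = kg·m²·s⁻²·A⁻¹
  (D) [kg·m²·s⁻²·A⁻²] · [s⁻¹] = kg·m²·s⁻³·A⁻²
  (E) V·m⁻¹ = J·C⁻¹·m⁻¹ = kg·m·s⁻³·A⁻¹
Only (A) matches kg·m²·s⁻³·A⁻¹.

(A)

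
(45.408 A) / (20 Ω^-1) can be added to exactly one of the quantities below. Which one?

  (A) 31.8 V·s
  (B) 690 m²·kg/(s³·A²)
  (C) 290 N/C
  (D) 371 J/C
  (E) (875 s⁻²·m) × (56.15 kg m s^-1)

(D)

Reference: [A] / [kg⁻¹·m⁻²·s³·A²] = kg·m²·s⁻³·A⁻¹.
Each option:
  (A) V·s = J·C⁻¹·s = kg·m²·s⁻²·A⁻¹
  (B) kg·m²·s⁻³·A⁻²
  (C) N·C⁻¹ = kg·m·s⁻²·(s·A)⁻¹ = kg·m·s⁻³·A⁻¹
  (D) J·C⁻¹ = N·m·(s·A)⁻¹ = kg·m²·s⁻³·A⁻¹  ← same
  (E) [m·s⁻²] · [kg·m·s⁻¹] = kg·m²·s⁻³
Only (D) matches kg·m²·s⁻³·A⁻¹.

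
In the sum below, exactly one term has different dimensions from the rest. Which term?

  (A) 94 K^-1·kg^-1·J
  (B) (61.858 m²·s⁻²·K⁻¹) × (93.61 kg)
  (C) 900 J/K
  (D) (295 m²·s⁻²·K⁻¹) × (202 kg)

In SI base units:
  (A) J·kg⁻¹·K⁻¹ = N·m·kg⁻¹·K⁻¹ = m²·s⁻²·K⁻¹
  (B) [m²·s⁻²·K⁻¹] · [kg] = kg·m²·s⁻²·K⁻¹
  (C) J·K⁻¹ = N·m·K⁻¹ = kg·m²·s⁻²·K⁻¹
  (D) [m²·s⁻²·K⁻¹] · [kg] = kg·m²·s⁻²·K⁻¹
All reduce to kg·m²·s⁻²·K⁻¹ except (A), which is m²·s⁻²·K⁻¹.

(A)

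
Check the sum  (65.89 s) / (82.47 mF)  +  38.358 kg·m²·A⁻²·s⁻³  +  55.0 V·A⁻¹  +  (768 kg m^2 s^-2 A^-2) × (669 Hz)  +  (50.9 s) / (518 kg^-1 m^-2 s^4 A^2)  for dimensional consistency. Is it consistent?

Yes

Reduce each to base SI dimensions:
  (65.89 s) / (82.47 mF):  [s] / [kg⁻¹·m⁻²·s⁴·A²] = kg·m²·s⁻³·A⁻²
  38.358 kg·m²·A⁻²·s⁻³:  kg·m²·s⁻³·A⁻²
  55.0 V·A⁻¹:  V·A⁻¹ = J·C⁻¹·A⁻¹ = kg·m²·s⁻³·A⁻²
  (768 kg m^2 s^-2 A^-2) × (669 Hz):  [kg·m²·s⁻²·A⁻²] · [s⁻¹] = kg·m²·s⁻³·A⁻²
  (50.9 s) / (518 kg^-1 m^-2 s^4 A^2):  [s] / [kg⁻¹·m⁻²·s⁴·A²] = kg·m²·s⁻³·A⁻²
Every term reduces to kg·m²·s⁻³·A⁻².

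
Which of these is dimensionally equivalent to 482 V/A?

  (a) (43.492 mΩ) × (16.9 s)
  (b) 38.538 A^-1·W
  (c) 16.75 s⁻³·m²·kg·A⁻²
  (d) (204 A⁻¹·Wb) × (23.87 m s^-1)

Reference: V·A⁻¹ = J·C⁻¹·A⁻¹ = kg·m²·s⁻³·A⁻².
Each option:
  (a) [kg·m²·s⁻³·A⁻²] · [s] = kg·m²·s⁻²·A⁻²
  (b) W·A⁻¹ = J·s⁻¹·A⁻¹ = kg·m²·s⁻³·A⁻¹
  (c) kg·m²·s⁻³·A⁻²  ← same
  (d) [kg·m²·s⁻²·A⁻²] · [m·s⁻¹] = kg·m³·s⁻³·A⁻²
Only (c) matches kg·m²·s⁻³·A⁻².

(c)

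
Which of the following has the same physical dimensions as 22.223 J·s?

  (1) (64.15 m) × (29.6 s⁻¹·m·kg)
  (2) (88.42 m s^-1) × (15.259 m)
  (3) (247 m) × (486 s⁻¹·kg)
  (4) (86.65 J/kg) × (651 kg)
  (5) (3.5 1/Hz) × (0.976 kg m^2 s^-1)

(1)

Reference: J·s = N·m·s = kg·m²·s⁻¹.
Each option:
  (1) [m] · [kg·m·s⁻¹] = kg·m²·s⁻¹  ← same
  (2) [m·s⁻¹] · [m] = m²·s⁻¹
  (3) [m] · [kg·s⁻¹] = kg·m·s⁻¹
  (4) [m²·s⁻²] · [kg] = kg·m²·s⁻²
  (5) [s] · [kg·m²·s⁻¹] = kg·m²
Only (1) matches kg·m²·s⁻¹.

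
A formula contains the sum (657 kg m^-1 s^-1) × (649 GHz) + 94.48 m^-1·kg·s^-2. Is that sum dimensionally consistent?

Yes

Work out the base dimensions of each:
  (657 kg m^-1 s^-1) × (649 GHz):  [kg·m⁻¹·s⁻¹] · [s⁻¹] = kg·m⁻¹·s⁻²
  94.48 m^-1·kg·s^-2:  kg·m⁻¹·s⁻²
Both are kg·m⁻¹·s⁻², so they have the same dimensions and can be added.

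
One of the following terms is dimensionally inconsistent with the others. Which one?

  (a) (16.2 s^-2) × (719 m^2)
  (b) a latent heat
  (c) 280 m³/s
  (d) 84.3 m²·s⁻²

Dimensions:
  (a) [s⁻²] · [m²] = m²·s⁻²
  (b) [latent heat] = m²·s⁻²
  (c) m³·s⁻¹
  (d) m²·s⁻²
All reduce to m²·s⁻² except (c), which is m³·s⁻¹.

(c)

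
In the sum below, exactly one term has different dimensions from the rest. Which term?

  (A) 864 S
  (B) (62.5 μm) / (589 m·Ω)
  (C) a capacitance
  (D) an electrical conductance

(C)

Expand each in SI base units:
  (A) S = Ω⁻¹ = kg⁻¹·m⁻²·s³·A²
  (B) [m] / [kg·m³·s⁻³·A⁻²] = kg⁻¹·m⁻²·s³·A²
  (C) [capacitance] = kg⁻¹·m⁻²·s⁴·A²
  (D) [electrical conductance] = kg⁻¹·m⁻²·s³·A²
All reduce to kg⁻¹·m⁻²·s³·A² except (C), which is kg⁻¹·m⁻²·s⁴·A².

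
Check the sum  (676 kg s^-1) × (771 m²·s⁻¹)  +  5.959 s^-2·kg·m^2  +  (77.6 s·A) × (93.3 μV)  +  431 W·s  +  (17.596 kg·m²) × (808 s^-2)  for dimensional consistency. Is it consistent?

Dimensions:
  (676 kg s^-1) × (771 m²·s⁻¹):  [kg·s⁻¹] · [m²·s⁻¹] = kg·m²·s⁻²
  5.959 s^-2·kg·m^2:  kg·m²·s⁻²
  (77.6 s·A) × (93.3 μV):  [s·A] · [kg·m²·s⁻³·A⁻¹] = kg·m²·s⁻²
  431 W·s:  W·s = J·s⁻¹·s = kg·m²·s⁻²
  (17.596 kg·m²) × (808 s^-2):  [kg·m²] · [s⁻²] = kg·m²·s⁻²
Every term reduces to kg·m²·s⁻².

Yes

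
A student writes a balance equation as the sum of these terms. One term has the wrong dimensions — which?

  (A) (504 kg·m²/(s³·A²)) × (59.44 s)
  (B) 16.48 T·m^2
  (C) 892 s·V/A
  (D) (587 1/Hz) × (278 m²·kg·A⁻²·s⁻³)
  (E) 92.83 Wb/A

Reduce each to base SI dimensions:
  (A) [kg·m²·s⁻³·A⁻²] · [s] = kg·m²·s⁻²·A⁻²
  (B) T·m² = Wb·m⁻²·m² = kg·m²·s⁻²·A⁻¹
  (C) V·s·A⁻¹ = J·C⁻¹·s·A⁻¹ = kg·m²·s⁻²·A⁻²
  (D) [s] · [kg·m²·s⁻³·A⁻²] = kg·m²·s⁻²·A⁻²
  (E) Wb·A⁻¹ = V·s·A⁻¹ = kg·m²·s⁻²·A⁻²
All reduce to kg·m²·s⁻²·A⁻² except (B), which is kg·m²·s⁻²·A⁻¹.

(B)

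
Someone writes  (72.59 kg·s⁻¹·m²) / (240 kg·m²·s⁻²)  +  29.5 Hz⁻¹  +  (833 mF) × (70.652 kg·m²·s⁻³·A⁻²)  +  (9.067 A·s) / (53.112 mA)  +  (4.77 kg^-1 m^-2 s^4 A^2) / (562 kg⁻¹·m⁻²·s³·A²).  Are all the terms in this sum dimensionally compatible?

Yes

Expand each in SI base units:
  (72.59 kg·s⁻¹·m²) / (240 kg·m²·s⁻²):  [kg·m²·s⁻¹] / [kg·m²·s⁻²] = s
  29.5 Hz⁻¹:  Hz⁻¹ = (s⁻¹)⁻¹ = s
  (833 mF) × (70.652 kg·m²·s⁻³·A⁻²):  [kg⁻¹·m⁻²·s⁴·A²] · [kg·m²·s⁻³·A⁻²] = s
  (9.067 A·s) / (53.112 mA):  [s·A] / [A] = s
  (4.77 kg^-1 m^-2 s^4 A^2) / (562 kg⁻¹·m⁻²·s³·A²):  [kg⁻¹·m⁻²·s⁴·A²] / [kg⁻¹·m⁻²·s³·A²] = s
Every term reduces to s.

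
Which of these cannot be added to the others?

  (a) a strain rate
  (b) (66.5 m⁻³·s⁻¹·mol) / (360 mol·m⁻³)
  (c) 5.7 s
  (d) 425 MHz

(c)

Dimensions:
  (a) [strain rate] = s⁻¹
  (b) [m⁻³·s⁻¹·mol] / [m⁻³·mol] = s⁻¹
  (c) s
  (d) Hz = s⁻¹
All reduce to s⁻¹ except (c), which is s.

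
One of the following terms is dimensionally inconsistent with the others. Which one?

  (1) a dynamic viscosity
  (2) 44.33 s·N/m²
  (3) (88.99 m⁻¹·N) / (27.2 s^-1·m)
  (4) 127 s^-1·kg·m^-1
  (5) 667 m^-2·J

(5)

In SI base units:
  (1) [dynamic viscosity] = kg·m⁻¹·s⁻¹
  (2) N·s·m⁻² = kg·m·s⁻²·s·m⁻² = kg·m⁻¹·s⁻¹
  (3) [kg·s⁻²] / [m·s⁻¹] = kg·m⁻¹·s⁻¹
  (4) kg·m⁻¹·s⁻¹
  (5) J·m⁻² = N·m·m⁻² = kg·s⁻²
All reduce to kg·m⁻¹·s⁻¹ except (5), which is kg·s⁻².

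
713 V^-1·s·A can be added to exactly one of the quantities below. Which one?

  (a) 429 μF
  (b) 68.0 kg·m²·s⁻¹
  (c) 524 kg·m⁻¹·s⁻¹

(a)

Reference: A·s·V⁻¹ = A·s·(J·C⁻¹)⁻¹ = kg⁻¹·m⁻²·s⁴·A².
Each option:
  (a) F = C·V⁻¹ = kg⁻¹·m⁻²·s⁴·A²  ← same
  (b) kg·m²·s⁻¹
  (c) kg·m⁻¹·s⁻¹
Only (a) matches kg⁻¹·m⁻²·s⁴·A².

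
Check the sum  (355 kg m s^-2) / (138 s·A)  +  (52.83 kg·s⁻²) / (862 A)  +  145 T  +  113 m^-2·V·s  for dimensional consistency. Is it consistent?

Reduce each to base SI dimensions:
  (355 kg m s^-2) / (138 s·A):  [kg·m·s⁻²] / [s·A] = kg·m·s⁻³·A⁻¹
  (52.83 kg·s⁻²) / (862 A):  [kg·s⁻²] / [A] = kg·s⁻²·A⁻¹
  145 T:  T = Wb·m⁻² = kg·s⁻²·A⁻¹
  113 m^-2·V·s:  V·s·m⁻² = J·C⁻¹·s·m⁻² = kg·s⁻²·A⁻¹
The terms do not share a single dimension (kg·m·s⁻³·A⁻¹ vs kg·s⁻²·A⁻¹).

No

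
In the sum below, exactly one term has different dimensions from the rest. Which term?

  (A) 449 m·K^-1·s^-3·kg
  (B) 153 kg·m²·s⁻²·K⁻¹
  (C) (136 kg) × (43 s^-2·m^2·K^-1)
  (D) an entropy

(A)

Reduce each to base SI dimensions:
  (A) kg·m·s⁻³·K⁻¹
  (B) kg·m²·s⁻²·K⁻¹
  (C) [kg] · [m²·s⁻²·K⁻¹] = kg·m²·s⁻²·K⁻¹
  (D) [entropy] = kg·m²·s⁻²·K⁻¹
All reduce to kg·m²·s⁻²·K⁻¹ except (A), which is kg·m·s⁻³·K⁻¹.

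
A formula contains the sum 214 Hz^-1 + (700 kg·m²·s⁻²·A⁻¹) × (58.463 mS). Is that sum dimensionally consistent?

No

Expand each in SI base units:
  214 Hz^-1:  Hz⁻¹ = (s⁻¹)⁻¹ = s
  (700 kg·m²·s⁻²·A⁻¹) × (58.463 mS):  [kg·m²·s⁻²·A⁻¹] · [kg⁻¹·m⁻²·s³·A²] = s·A
s ≠ s·A, so they cannot be added.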